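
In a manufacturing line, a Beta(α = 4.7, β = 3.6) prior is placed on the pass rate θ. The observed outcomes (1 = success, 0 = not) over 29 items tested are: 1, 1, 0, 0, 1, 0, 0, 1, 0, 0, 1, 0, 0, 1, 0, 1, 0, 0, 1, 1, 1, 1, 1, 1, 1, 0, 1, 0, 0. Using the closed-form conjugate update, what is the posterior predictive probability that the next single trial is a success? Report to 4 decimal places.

0.5282

The Beta prior is conjugate to a Binomial/Bernoulli likelihood; the update adds successes to α and failures to β.
Posterior: Beta(α+k, β+n−k) = Beta(4.7+15, 3.6+14) = Beta(19.7, 17.6).
For a single future Bernoulli trial, P(success | data) = α/(α+β) = 0.5282.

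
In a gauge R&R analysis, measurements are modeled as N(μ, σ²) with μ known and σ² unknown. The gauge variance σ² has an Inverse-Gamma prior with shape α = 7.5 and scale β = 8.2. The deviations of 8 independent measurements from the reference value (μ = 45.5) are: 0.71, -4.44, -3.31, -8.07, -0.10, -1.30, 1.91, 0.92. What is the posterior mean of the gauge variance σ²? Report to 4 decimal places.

With known mean μ and an Inverse-Gamma(α, β) prior on σ², the Normal likelihood is conjugate: posterior is Inv-Gamma(α + n/2, β + Σ(xᵢ−μ)²/2).
Σ(xᵢ−μ)² = (0.71)² + (-4.44)² + (-3.31)² + (-8.07)² + (-0.10)² + (-1.30)² + (1.91)² + (0.92)² = 102.4932.
Posterior: Inv-Gamma(7.5 + 8/2, 8.2 + 102.4932/2) = Inv-Gamma(11.50, 59.44660).
E[σ²|data] = β/(α−1) = 59.44660/10.50 = 5.6616.

5.6616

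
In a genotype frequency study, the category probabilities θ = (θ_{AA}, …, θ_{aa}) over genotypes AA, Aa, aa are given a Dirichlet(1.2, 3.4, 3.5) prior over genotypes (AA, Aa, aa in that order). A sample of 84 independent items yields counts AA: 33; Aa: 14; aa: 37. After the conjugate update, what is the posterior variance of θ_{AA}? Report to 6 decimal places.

0.002507

The Dirichlet prior is conjugate to the Multinomial likelihood: each posterior αⱼ = prior αⱼ + observed count nⱼ.
Posterior concentration: (34.2, 17.4, 40.5), total = 92.1.
Var[θ_j] = α_j(Σα−α_j)/((Σα)²(Σα+1)) = 34.2·57.9/(92.1²·93.1) = 0.002507.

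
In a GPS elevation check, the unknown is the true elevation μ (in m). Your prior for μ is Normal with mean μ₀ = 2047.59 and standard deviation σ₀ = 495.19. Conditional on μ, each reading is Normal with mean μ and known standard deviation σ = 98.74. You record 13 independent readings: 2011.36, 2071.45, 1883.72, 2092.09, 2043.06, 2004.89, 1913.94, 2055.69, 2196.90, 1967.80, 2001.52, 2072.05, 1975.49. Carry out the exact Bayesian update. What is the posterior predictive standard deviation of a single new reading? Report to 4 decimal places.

For Normal data with known variance σ², a Normal(μ₀, σ₀²) prior on μ is conjugate. Posterior precision = 1/σ₀² + n/σ²; posterior mean is the precision-weighted average of μ₀ and x̄.
σ₀² = 495.19² = 245213.1361, σ² = 98.74² = 9749.5876; σ² + n·σ₀² = 9749.5876 + 13·245213.1361 = 3197520.3569.
Posterior precision = 1/σ₀² + n/σ² = 1/245213.1361 + 13/9749.5876 = (σ² + n·σ₀²)/(σ₀²σ²) = 3197520.3569/(245213.1361·9749.5876); posterior variance σₙ² = σ₀²σ²/(σ² + n·σ₀²) = 245213.1361·9749.5876/3197520.3569 = 747.681542.
Predictive variance for one new observation = σₙ² + σ² = 245213.1361·9749.5876/3197520.3569 + 9749.5876 = σ²·(σ₀² + 3197520.3569)/3197520.3569 = 9749.5876·3442733.493/3197520.3569 = 10497.269142; SD = √(9749.5876·3442733.493/3197520.3569) = 102.4562.

102.4562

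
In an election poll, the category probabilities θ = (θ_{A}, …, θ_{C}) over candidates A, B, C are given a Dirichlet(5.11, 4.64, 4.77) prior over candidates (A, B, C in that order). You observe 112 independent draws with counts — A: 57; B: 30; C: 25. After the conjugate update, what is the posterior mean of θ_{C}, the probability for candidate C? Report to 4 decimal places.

0.2353

The Dirichlet prior is conjugate to the Multinomial likelihood: each posterior αⱼ = prior αⱼ + observed count nⱼ.
Posterior concentration: (62.11, 34.64, 29.77), total = 126.52.
E[θ_{C}|data] = α_{C}/Σα = 29.77/126.52 = 0.2353.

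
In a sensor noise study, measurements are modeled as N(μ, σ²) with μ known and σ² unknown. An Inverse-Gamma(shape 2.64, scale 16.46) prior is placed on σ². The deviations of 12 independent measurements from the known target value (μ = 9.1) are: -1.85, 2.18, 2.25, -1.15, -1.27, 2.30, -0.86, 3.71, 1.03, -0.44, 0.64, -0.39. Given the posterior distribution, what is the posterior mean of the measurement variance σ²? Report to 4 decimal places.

4.6271

With known mean μ and an Inverse-Gamma(α, β) prior on σ², the Normal likelihood is conjugate: posterior is Inv-Gamma(α + n/2, β + Σ(xᵢ−μ)²/2).
Σ(xᵢ−μ)² = (-1.85)² + (2.18)² + (2.25)² + (-1.15)² + (-1.27)² + (2.30)² + (-0.86)² + (3.71)² + (1.03)² + (-0.44)² + (0.64)² + (-0.39)² = 37.7827.
Posterior: Inv-Gamma(2.64 + 12/2, 16.46 + 37.7827/2) = Inv-Gamma(8.64, 35.35135).
E[σ²|data] = β/(α−1) = 35.35135/7.64 = 4.6271.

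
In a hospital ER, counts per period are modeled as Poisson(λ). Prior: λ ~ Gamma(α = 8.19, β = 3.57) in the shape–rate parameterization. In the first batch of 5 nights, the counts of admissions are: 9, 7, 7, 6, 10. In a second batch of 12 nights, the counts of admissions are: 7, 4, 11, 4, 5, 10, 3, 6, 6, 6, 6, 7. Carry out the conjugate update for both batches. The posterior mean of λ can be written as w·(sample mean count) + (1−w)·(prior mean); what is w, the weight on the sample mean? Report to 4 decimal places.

0.8264

With a Gamma(shape α, rate β) prior, the Poisson likelihood is conjugate: the posterior is Gamma(α + ΣXᵢ, β + n).
Total number of nights: n = 5 + 12 = 17.
Posterior mean = (α₀+S)/(β₀+n) = [n/(β₀+n)]·(S/n) + [β₀/(β₀+n)]·(α₀/β₀), so only n and β₀ enter the weight.
Weight on data w = n/(β₀+n) = 17/(3.57+17) = 17/20.57 = 0.8264.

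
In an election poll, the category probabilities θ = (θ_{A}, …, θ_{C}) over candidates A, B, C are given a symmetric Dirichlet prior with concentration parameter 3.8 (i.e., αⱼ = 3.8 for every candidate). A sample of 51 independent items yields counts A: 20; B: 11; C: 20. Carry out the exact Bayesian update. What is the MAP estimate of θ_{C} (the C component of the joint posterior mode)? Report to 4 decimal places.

The Dirichlet prior is conjugate to the Multinomial likelihood: each posterior αⱼ = prior αⱼ + observed count nⱼ.
Posterior concentration: (23.8, 14.8, 23.8), total = 62.4.
Joint mode component: (α_{C}−1)/(Σα−K) = 22.8/59.4 = 0.3838.

0.3838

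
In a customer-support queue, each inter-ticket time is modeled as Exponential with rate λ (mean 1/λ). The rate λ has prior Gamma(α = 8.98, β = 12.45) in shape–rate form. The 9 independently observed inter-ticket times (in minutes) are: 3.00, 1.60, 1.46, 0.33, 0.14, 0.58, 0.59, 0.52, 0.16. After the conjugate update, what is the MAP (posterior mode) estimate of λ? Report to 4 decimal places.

With a Gamma(shape α, rate β) prior on the exponential rate λ, the posterior after n observations with total T = Σxᵢ is Gamma(α+n, β+T).
Sum of observations T = 8.38 minutes; n = 9.
Posterior: Gamma(8.98+9, 12.45+8.38) = Gamma(17.98, 20.83).
Mode = (α−1)/β = 0.8152.

0.8152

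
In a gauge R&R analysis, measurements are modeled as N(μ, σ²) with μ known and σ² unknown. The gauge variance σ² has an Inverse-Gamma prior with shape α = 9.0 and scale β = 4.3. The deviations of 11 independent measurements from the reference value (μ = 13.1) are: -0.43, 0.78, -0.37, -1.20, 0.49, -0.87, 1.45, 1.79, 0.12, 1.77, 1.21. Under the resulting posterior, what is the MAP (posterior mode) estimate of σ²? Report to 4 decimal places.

With known mean μ and an Inverse-Gamma(α, β) prior on σ², the Normal likelihood is conjugate: posterior is Inv-Gamma(α + n/2, β + Σ(xᵢ−μ)²/2).
Σ(xᵢ−μ)² = (-0.43)² + (0.78)² + (-0.37)² + (-1.20)² + (0.49)² + (-0.87)² + (1.45)² + (1.79)² + (0.12)² + (1.77)² + (1.21)² = 13.2852.
Posterior: Inv-Gamma(9.0 + 11/2, 4.3 + 13.2852/2) = Inv-Gamma(14.50, 10.94260).
Mode = β/(α+1) = 10.94260/15.50 = 0.7060.

0.7060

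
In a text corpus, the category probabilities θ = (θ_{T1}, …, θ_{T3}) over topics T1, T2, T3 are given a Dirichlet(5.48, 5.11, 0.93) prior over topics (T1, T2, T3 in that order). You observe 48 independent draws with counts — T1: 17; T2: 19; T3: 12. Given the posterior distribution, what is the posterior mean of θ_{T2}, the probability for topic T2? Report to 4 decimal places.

The Dirichlet prior is conjugate to the Multinomial likelihood: each posterior αⱼ = prior αⱼ + observed count nⱼ.
Posterior concentration: (22.48, 24.11, 12.93), total = 59.52.
E[θ_{T2}|data] = α_{T2}/Σα = 24.11/59.52 = 0.4051.

0.4051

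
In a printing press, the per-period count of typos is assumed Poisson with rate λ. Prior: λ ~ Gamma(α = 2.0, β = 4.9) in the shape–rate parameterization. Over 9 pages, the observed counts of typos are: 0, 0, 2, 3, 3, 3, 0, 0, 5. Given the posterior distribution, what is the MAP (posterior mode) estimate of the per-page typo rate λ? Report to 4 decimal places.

1.2230

With a Gamma(shape α, rate β) prior, the Poisson likelihood is conjugate: the posterior is Gamma(α + ΣXᵢ, β + n).
Sum of counts S = 16 over n = 9 pages.
Posterior: Gamma(α+S, β+n) = Gamma(2.0+16, 4.9+9) = Gamma(18.0, 13.9).
Mode of Gamma(α,β) for α≥1 is (α−1)/β = 17.0/13.9 = 1.2230.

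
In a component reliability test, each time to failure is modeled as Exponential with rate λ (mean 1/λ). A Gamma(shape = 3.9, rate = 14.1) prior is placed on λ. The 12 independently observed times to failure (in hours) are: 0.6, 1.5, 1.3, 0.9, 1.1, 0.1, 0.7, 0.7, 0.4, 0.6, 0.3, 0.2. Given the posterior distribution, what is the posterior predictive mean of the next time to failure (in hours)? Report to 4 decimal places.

With a Gamma(shape α, rate β) prior on the exponential rate λ, the posterior after n observations with total T = Σxᵢ is Gamma(α+n, β+T).
Sum of observations T = 8.4 hours; n = 12.
Posterior: Gamma(3.9+12, 14.1+8.4) = Gamma(15.9, 22.5).
The predictive distribution for the next observation is Lomax; its mean is β/(α−1) = 22.5/14.9 = 1.5101.

1.5101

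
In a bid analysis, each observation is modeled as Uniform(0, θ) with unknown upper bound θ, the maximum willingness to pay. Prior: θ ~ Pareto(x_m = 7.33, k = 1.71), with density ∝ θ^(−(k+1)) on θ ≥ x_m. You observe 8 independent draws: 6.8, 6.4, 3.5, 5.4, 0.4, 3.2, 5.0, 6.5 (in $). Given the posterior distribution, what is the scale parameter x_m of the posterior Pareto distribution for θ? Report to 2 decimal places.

7.33

A Pareto(scale x_m, shape k) prior on the upper bound θ of Uniform(0, θ) is conjugate: posterior is Pareto(max(x_m, max xᵢ), k + n).
Sample maximum = 6.8; prior scale x_m = 7.33 → posterior scale = max = 7.33.
Posterior shape = 1.71 + 8 = 9.71.
Posterior scale x_m = 7.33.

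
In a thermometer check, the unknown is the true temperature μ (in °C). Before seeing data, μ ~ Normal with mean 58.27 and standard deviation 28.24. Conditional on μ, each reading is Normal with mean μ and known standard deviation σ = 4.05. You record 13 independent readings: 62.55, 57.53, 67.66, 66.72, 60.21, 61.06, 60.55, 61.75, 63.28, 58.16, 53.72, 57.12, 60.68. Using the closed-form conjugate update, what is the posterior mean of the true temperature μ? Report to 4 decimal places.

60.8413

For Normal data with known variance σ², a Normal(μ₀, σ₀²) prior on μ is conjugate. Posterior precision = 1/σ₀² + n/σ²; posterior mean is the precision-weighted average of μ₀ and x̄.
Σxᵢ = 62.55 + 57.53 + 67.66 + 66.72 + 60.21 + 61.06 + 60.55 + 61.75 + 63.28 + 58.16 + 53.72 + 57.12 + 60.68 = 790.99, so n·x̄ = 790.99.
σ₀² = 28.24² = 797.4976, σ² = 4.05² = 16.4025; σ² + n·σ₀² = 16.4025 + 13·797.4976 = 10383.8713.
Posterior mean = (μ₀/σ₀² + n·x̄/σ²)/(1/σ₀² + n/σ²) = (σ²·μ₀ + σ₀²·n·x̄)/(σ² + n·σ₀²) = (16.4025·58.27 + 797.4976·790.99)/10383.8713 = 631768.400299/10383.8713 = 60.8413.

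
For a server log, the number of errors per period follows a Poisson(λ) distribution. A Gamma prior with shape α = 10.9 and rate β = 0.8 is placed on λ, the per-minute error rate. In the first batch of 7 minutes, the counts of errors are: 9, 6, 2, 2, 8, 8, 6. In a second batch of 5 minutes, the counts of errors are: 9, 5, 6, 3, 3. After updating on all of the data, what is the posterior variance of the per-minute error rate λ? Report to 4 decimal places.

0.4755

With a Gamma(shape α, rate β) prior, the Poisson likelihood is conjugate: the posterior is Gamma(α + ΣXᵢ, β + n).
Batch 1: sum of counts S = 41 over n = 7 minutes.
After batch 1: Gamma(α+S, β+n) = Gamma(10.9+41, 0.8+7) = Gamma(51.9, 7.8).
Batch 2: sum of counts S = 26 over n = 5 minutes.
After batch 2: Gamma(α+S, β+n) = Gamma(51.9+26, 7.8+5) = Gamma(77.9, 12.8).
Var = α/β² = 77.9/12.8² = 0.4755.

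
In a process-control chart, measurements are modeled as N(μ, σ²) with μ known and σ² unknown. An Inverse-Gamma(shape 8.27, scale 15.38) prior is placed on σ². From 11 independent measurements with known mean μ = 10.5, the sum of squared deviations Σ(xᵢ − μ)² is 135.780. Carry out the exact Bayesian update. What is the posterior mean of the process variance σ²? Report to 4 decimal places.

With known mean μ and an Inverse-Gamma(α, β) prior on σ², the Normal likelihood is conjugate: posterior is Inv-Gamma(α + n/2, β + Σ(xᵢ−μ)²/2).
Posterior: Inv-Gamma(8.27 + 11/2, 15.38 + 135.780/2) = Inv-Gamma(13.77, 83.2700).
E[σ²|data] = β/(α−1) = 83.2700/12.77 = 6.5208.

6.5208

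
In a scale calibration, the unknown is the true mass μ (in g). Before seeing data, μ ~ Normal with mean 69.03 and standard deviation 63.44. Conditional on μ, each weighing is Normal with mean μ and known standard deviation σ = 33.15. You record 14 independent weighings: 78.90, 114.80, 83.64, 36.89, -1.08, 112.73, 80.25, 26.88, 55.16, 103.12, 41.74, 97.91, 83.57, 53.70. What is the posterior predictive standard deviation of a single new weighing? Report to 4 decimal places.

For Normal data with known variance σ², a Normal(μ₀, σ₀²) prior on μ is conjugate. Posterior precision = 1/σ₀² + n/σ²; posterior mean is the precision-weighted average of μ₀ and x̄.
σ₀² = 63.44² = 4024.6336, σ² = 33.15² = 1098.9225; σ² + n·σ₀² = 1098.9225 + 14·4024.6336 = 57443.7929.
Posterior precision = 1/σ₀² + n/σ² = 1/4024.6336 + 14/1098.9225 = (σ² + n·σ₀²)/(σ₀²σ²) = 57443.7929/(4024.6336·1098.9225); posterior variance σₙ² = σ₀²σ²/(σ² + n·σ₀²) = 4024.6336·1098.9225/57443.7929 = 76.992834.
Predictive variance for one new observation = σₙ² + σ² = 4024.6336·1098.9225/57443.7929 + 1098.9225 = σ²·(σ₀² + 57443.7929)/57443.7929 = 1098.9225·61468.4265/57443.7929 = 1175.915334; SD = √(1098.9225·61468.4265/57443.7929) = 34.2916.

34.2916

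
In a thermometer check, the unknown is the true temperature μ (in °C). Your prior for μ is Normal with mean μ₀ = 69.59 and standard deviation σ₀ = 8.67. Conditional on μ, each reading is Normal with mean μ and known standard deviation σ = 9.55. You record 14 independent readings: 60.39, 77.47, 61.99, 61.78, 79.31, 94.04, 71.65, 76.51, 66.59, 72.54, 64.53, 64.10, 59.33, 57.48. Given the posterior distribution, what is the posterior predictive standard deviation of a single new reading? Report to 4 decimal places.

For Normal data with known variance σ², a Normal(μ₀, σ₀²) prior on μ is conjugate. Posterior precision = 1/σ₀² + n/σ²; posterior mean is the precision-weighted average of μ₀ and x̄.
σ₀² = 8.67² = 75.1689, σ² = 9.55² = 91.2025; σ² + n·σ₀² = 91.2025 + 14·75.1689 = 1143.5671.
Posterior precision = 1/σ₀² + n/σ² = 1/75.1689 + 14/91.2025 = (σ² + n·σ₀²)/(σ₀²σ²) = 1143.5671/(75.1689·91.2025); posterior variance σₙ² = σ₀²σ²/(σ² + n·σ₀²) = 75.1689·91.2025/1143.5671 = 5.994919.
Predictive variance for one new observation = σₙ² + σ² = 75.1689·91.2025/1143.5671 + 91.2025 = σ²·(σ₀² + 1143.5671)/1143.5671 = 91.2025·1218.736/1143.5671 = 97.197419; SD = √(91.2025·1218.736/1143.5671) = 9.8589.

9.8589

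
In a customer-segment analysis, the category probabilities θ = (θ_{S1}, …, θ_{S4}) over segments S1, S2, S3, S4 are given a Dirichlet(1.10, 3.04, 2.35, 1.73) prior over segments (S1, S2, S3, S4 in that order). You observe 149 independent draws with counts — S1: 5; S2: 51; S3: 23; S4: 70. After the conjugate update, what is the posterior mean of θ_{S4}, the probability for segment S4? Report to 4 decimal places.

0.4562

The Dirichlet prior is conjugate to the Multinomial likelihood: each posterior αⱼ = prior αⱼ + observed count nⱼ.
Posterior concentration: (6.10, 54.04, 25.35, 71.73), total = 157.22.
E[θ_{S4}|data] = α_{S4}/Σα = 71.73/157.22 = 0.4562.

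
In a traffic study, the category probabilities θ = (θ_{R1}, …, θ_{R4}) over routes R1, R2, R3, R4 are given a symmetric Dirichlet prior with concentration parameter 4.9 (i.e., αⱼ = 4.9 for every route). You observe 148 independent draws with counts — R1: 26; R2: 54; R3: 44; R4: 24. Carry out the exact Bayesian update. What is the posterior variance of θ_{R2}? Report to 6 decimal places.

0.001352

The Dirichlet prior is conjugate to the Multinomial likelihood: each posterior αⱼ = prior αⱼ + observed count nⱼ.
Posterior concentration: (30.9, 58.9, 48.9, 28.9), total = 167.6.
Var[θ_j] = α_j(Σα−α_j)/((Σα)²(Σα+1)) = 58.9·108.7/(167.6²·168.6) = 0.001352.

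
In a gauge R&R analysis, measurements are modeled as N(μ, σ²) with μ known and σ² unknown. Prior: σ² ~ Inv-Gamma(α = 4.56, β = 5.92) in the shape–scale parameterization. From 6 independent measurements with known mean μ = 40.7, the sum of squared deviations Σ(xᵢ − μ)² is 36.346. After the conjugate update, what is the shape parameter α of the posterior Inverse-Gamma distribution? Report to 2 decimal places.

With known mean μ and an Inverse-Gamma(α, β) prior on σ², the Normal likelihood is conjugate: posterior is Inv-Gamma(α + n/2, β + Σ(xᵢ−μ)²/2).
Posterior: Inv-Gamma(4.56 + 6/2, 5.92 + 36.346/2) = Inv-Gamma(7.56, 24.0930).
Posterior α = 7.56.

7.56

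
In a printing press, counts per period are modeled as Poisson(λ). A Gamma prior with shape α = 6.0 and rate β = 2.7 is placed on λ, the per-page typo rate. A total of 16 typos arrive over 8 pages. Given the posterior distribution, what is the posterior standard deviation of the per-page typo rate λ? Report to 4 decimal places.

With a Gamma(shape α, rate β) prior, the Poisson likelihood is conjugate: the posterior is Gamma(α + ΣXᵢ, β + n).
Posterior: Gamma(α+S, β+n) = Gamma(6.0+16, 2.7+8) = Gamma(22.0, 10.7).
SD = √α/β = √22.0/10.7 = 0.4384.

0.4384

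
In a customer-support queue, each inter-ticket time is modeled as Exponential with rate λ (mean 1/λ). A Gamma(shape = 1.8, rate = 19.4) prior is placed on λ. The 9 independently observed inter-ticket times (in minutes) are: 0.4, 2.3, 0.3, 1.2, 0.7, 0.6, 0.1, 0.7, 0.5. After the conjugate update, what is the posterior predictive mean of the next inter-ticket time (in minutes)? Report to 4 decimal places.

With a Gamma(shape α, rate β) prior on the exponential rate λ, the posterior after n observations with total T = Σxᵢ is Gamma(α+n, β+T).
Sum of observations T = 6.8 minutes; n = 9.
Posterior: Gamma(1.8+9, 19.4+6.8) = Gamma(10.8, 26.2).
The predictive distribution for the next observation is Lomax; its mean is β/(α−1) = 26.2/9.8 = 2.6735.

2.6735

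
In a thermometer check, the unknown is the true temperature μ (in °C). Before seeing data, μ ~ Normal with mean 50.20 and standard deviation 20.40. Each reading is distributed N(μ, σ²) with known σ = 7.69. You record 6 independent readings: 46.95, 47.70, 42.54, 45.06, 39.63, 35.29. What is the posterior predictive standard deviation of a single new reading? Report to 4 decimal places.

For Normal data with known variance σ², a Normal(μ₀, σ₀²) prior on μ is conjugate. Posterior precision = 1/σ₀² + n/σ²; posterior mean is the precision-weighted average of μ₀ and x̄.
σ₀² = 20.40² = 416.16, σ² = 7.69² = 59.1361; σ² + n·σ₀² = 59.1361 + 6·416.16 = 2556.0961.
Posterior precision = 1/σ₀² + n/σ² = 1/416.16 + 6/59.1361 = (σ² + n·σ₀²)/(σ₀²σ²) = 2556.0961/(416.16·59.1361); posterior variance σₙ² = σ₀²σ²/(σ² + n·σ₀²) = 416.16·59.1361/2556.0961 = 9.627995.
Predictive variance for one new observation = σₙ² + σ² = 416.16·59.1361/2556.0961 + 59.1361 = σ²·(σ₀² + 2556.0961)/2556.0961 = 59.1361·2972.2561/2556.0961 = 68.764095; SD = √(59.1361·2972.2561/2556.0961) = 8.2924.

8.2924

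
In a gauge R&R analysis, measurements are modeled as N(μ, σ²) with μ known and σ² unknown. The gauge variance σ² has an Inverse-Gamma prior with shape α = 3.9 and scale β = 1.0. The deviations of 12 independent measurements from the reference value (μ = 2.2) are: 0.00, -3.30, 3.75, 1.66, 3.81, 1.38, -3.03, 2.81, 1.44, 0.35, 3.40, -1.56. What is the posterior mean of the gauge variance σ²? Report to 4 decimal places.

4.4604

With known mean μ and an Inverse-Gamma(α, β) prior on σ², the Normal likelihood is conjugate: posterior is Inv-Gamma(α + n/2, β + Σ(xᵢ−μ)²/2).
Σ(xᵢ−μ)² = (0.00)² + (-3.30)² + (3.75)² + (1.66)² + (3.81)² + (1.38)² + (-3.03)² + (2.81)² + (1.44)² + (0.35)² + (3.40)² + (-1.56)² = 77.3953.
Posterior: Inv-Gamma(3.9 + 12/2, 1.0 + 77.3953/2) = Inv-Gamma(9.90, 39.69765).
E[σ²|data] = β/(α−1) = 39.69765/8.90 = 4.4604.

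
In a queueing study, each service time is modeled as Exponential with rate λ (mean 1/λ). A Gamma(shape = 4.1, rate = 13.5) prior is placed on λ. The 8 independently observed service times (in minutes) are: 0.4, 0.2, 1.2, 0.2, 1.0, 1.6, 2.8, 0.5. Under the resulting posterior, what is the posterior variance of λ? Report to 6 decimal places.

With a Gamma(shape α, rate β) prior on the exponential rate λ, the posterior after n observations with total T = Σxᵢ is Gamma(α+n, β+T).
Sum of observations T = 7.9 minutes; n = 8.
Posterior: Gamma(4.1+8, 13.5+7.9) = Gamma(12.1, 21.4).
Var = α/β² = 0.026422.

0.026422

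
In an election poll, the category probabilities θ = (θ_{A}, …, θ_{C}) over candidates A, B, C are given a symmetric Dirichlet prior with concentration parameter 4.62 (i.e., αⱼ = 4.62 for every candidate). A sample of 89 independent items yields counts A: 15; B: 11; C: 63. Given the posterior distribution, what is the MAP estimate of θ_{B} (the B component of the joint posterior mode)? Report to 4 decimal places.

0.1464

The Dirichlet prior is conjugate to the Multinomial likelihood: each posterior αⱼ = prior αⱼ + observed count nⱼ.
Posterior concentration: (19.62, 15.62, 67.62), total = 102.86.
Joint mode component: (α_{B}−1)/(Σα−K) = 14.62/99.86 = 0.1464.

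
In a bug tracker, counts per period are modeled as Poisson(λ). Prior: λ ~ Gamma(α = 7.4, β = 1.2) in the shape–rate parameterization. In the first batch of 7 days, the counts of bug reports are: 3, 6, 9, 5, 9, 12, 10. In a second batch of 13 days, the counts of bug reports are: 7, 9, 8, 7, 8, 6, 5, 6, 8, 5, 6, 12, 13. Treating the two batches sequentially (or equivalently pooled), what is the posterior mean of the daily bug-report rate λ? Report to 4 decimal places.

7.6132

With a Gamma(shape α, rate β) prior, the Poisson likelihood is conjugate: the posterior is Gamma(α + ΣXᵢ, β + n).
Batch 1: sum of counts S = 54 over n = 7 days.
After batch 1: Gamma(α+S, β+n) = Gamma(7.4+54, 1.2+7) = Gamma(61.4, 8.2).
Batch 2: sum of counts S = 100 over n = 13 days.
After batch 2: Gamma(α+S, β+n) = Gamma(61.4+100, 8.2+13) = Gamma(161.4, 21.2).
Posterior mean = α/β = 161.4/21.2 = 7.6132.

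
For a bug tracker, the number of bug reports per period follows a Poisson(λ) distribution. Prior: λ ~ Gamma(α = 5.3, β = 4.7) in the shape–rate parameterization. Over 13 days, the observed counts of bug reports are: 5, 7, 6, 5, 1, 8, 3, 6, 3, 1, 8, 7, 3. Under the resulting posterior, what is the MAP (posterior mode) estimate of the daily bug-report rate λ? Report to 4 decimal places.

With a Gamma(shape α, rate β) prior, the Poisson likelihood is conjugate: the posterior is Gamma(α + ΣXᵢ, β + n).
Sum of counts S = 63 over n = 13 days.
Posterior: Gamma(α+S, β+n) = Gamma(5.3+63, 4.7+13) = Gamma(68.3, 17.7).
Mode of Gamma(α,β) for α≥1 is (α−1)/β = 67.3/17.7 = 3.8023.

3.8023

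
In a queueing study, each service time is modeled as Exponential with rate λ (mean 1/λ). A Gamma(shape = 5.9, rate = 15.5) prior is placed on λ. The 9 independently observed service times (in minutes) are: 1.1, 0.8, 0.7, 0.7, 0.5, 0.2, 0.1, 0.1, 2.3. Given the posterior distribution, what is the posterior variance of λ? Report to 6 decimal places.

With a Gamma(shape α, rate β) prior on the exponential rate λ, the posterior after n observations with total T = Σxᵢ is Gamma(α+n, β+T).
Sum of observations T = 6.5 minutes; n = 9.
Posterior: Gamma(5.9+9, 15.5+6.5) = Gamma(14.9, 22.0).
Var = α/β² = 0.030785.

0.030785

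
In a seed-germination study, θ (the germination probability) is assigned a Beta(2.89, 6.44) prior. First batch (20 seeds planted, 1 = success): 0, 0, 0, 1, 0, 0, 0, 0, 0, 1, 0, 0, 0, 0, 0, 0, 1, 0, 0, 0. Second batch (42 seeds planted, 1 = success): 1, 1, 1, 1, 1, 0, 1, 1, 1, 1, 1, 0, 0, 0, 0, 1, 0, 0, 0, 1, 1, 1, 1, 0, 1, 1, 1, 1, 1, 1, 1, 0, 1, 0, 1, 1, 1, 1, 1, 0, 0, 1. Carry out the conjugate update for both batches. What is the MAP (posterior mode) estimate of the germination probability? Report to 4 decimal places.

The Beta prior is conjugate to a Binomial/Bernoulli likelihood; the update adds successes to α and failures to β.
After batch 1: Beta(2.89+3, 6.44+17) = Beta(5.89, 23.44).
After batch 2: Beta(5.89+29, 23.44+13) = Beta(34.89, 36.44).
Mode of Beta(a,b) for a,b>1 is (a−1)/(a+b−2) = 33.89/69.33 = 0.4888.

0.4888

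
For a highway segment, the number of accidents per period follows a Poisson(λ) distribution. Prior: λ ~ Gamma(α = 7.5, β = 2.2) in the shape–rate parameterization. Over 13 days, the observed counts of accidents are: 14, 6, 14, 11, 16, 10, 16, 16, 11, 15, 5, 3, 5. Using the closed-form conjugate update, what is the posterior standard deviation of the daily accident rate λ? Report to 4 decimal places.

0.8044

With a Gamma(shape α, rate β) prior, the Poisson likelihood is conjugate: the posterior is Gamma(α + ΣXᵢ, β + n).
Sum of counts S = 142 over n = 13 days.
Posterior: Gamma(α+S, β+n) = Gamma(7.5+142, 2.2+13) = Gamma(149.5, 15.2).
SD = √α/β = √149.5/15.2 = 0.8044.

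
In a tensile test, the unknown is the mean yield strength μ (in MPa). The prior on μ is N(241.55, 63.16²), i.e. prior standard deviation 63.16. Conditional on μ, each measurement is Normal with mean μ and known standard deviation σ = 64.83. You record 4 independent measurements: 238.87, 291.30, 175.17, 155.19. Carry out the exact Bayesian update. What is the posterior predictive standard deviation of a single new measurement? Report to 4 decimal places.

70.9549

For Normal data with known variance σ², a Normal(μ₀, σ₀²) prior on μ is conjugate. Posterior precision = 1/σ₀² + n/σ²; posterior mean is the precision-weighted average of μ₀ and x̄.
σ₀² = 63.16² = 3989.1856, σ² = 64.83² = 4202.9289; σ² + n·σ₀² = 4202.9289 + 4·3989.1856 = 20159.6713.
Posterior precision = 1/σ₀² + n/σ² = 1/3989.1856 + 4/4202.9289 = (σ² + n·σ₀²)/(σ₀²σ²) = 20159.6713/(3989.1856·4202.9289); posterior variance σₙ² = σ₀²σ²/(σ² + n·σ₀²) = 3989.1856·4202.9289/20159.6713 = 831.673453.
Predictive variance for one new observation = σₙ² + σ² = 3989.1856·4202.9289/20159.6713 + 4202.9289 = σ²·(σ₀² + 20159.6713)/20159.6713 = 4202.9289·24148.8569/20159.6713 = 5034.602353; SD = √(4202.9289·24148.8569/20159.6713) = 70.9549.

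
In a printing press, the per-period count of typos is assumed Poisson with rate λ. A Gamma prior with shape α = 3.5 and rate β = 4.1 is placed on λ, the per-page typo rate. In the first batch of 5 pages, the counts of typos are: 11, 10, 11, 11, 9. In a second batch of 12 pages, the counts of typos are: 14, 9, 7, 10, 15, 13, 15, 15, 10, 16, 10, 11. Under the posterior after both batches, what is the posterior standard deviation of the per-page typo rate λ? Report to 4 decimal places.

0.6711

With a Gamma(shape α, rate β) prior, the Poisson likelihood is conjugate: the posterior is Gamma(α + ΣXᵢ, β + n).
Batch 1: sum of counts S = 52 over n = 5 pages.
After batch 1: Gamma(α+S, β+n) = Gamma(3.5+52, 4.1+5) = Gamma(55.5, 9.1).
Batch 2: sum of counts S = 145 over n = 12 pages.
After batch 2: Gamma(α+S, β+n) = Gamma(55.5+145, 9.1+12) = Gamma(200.5, 21.1).
SD = √α/β = √200.5/21.1 = 0.6711.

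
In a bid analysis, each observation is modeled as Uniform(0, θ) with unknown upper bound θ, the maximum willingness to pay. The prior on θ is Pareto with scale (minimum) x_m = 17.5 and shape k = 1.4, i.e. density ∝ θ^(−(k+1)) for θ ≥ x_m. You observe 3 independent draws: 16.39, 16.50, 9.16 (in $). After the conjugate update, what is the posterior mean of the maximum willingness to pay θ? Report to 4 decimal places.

22.6471

A Pareto(scale x_m, shape k) prior on the upper bound θ of Uniform(0, θ) is conjugate: posterior is Pareto(max(x_m, max xᵢ), k + n).
Sample maximum = 16.50; prior scale x_m = 17.5 → posterior scale = max = 17.50.
Posterior shape = 1.4 + 3 = 4.4.
E[θ|data] = k·x_m/(k−1) = 4.4·17.50/3.4 = 22.6471.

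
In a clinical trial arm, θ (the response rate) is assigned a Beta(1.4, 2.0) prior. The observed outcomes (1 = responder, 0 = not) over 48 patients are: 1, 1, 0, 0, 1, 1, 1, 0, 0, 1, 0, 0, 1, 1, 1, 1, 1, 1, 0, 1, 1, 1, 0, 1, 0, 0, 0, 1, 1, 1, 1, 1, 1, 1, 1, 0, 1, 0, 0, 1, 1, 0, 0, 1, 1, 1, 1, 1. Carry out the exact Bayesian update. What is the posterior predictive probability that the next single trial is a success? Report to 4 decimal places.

0.6498

The Beta prior is conjugate to a Binomial/Bernoulli likelihood; the update adds successes to α and failures to β.
Posterior: Beta(α+k, β+n−k) = Beta(1.4+32, 2.0+16) = Beta(33.4, 18.0).
For a single future Bernoulli trial, P(success | data) = α/(α+β) = 0.6498.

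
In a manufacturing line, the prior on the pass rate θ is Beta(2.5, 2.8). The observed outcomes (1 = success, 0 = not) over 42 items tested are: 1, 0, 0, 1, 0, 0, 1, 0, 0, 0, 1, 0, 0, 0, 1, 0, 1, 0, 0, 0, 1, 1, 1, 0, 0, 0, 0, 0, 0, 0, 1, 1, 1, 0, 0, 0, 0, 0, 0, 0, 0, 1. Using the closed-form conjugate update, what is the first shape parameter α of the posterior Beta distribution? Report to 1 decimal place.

15.5

The Beta prior is conjugate to a Binomial/Bernoulli likelihood; the update adds successes to α and failures to β.
Posterior: Beta(α+k, β+n−k) = Beta(2.5+13, 2.8+29) = Beta(15.5, 31.8).
Posterior α = 15.5.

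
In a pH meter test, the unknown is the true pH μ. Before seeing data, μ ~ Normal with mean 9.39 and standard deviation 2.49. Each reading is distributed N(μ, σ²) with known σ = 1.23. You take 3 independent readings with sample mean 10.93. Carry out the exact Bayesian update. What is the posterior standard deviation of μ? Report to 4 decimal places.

0.6829

For Normal data with known variance σ², a Normal(μ₀, σ₀²) prior on μ is conjugate. Posterior precision = 1/σ₀² + n/σ²; posterior mean is the precision-weighted average of μ₀ and x̄.
σ₀² = 2.49² = 6.2001, σ² = 1.23² = 1.5129; σ² + n·σ₀² = 1.5129 + 3·6.2001 = 20.1132.
Posterior precision = 1/σ₀² + n/σ² = 1/6.2001 + 3/1.5129 = (σ² + n·σ₀²)/(σ₀²σ²) = 20.1132/(6.2001·1.5129); posterior variance σₙ² = σ₀²σ²/(σ² + n·σ₀²) = 6.2001·1.5129/20.1132 = 0.466367.
Posterior SD = √σₙ² = √(6.2001·1.5129/20.1132) = 0.6829.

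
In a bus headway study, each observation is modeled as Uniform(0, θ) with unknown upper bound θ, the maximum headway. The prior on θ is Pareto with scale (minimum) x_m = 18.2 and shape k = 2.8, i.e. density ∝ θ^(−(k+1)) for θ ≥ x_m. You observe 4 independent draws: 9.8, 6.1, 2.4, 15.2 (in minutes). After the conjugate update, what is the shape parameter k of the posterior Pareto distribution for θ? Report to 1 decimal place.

6.8

A Pareto(scale x_m, shape k) prior on the upper bound θ of Uniform(0, θ) is conjugate: posterior is Pareto(max(x_m, max xᵢ), k + n).
Sample maximum = 15.2; prior scale x_m = 18.2 → posterior scale = max = 18.2.
Posterior shape = 2.8 + 4 = 6.8.
Posterior shape k = 6.8.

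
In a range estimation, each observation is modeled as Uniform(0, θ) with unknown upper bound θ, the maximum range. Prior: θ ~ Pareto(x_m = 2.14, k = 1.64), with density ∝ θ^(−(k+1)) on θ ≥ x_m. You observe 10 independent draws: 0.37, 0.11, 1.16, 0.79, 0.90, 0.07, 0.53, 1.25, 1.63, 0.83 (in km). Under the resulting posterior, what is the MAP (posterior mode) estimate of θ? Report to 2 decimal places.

A Pareto(scale x_m, shape k) prior on the upper bound θ of Uniform(0, θ) is conjugate: posterior is Pareto(max(x_m, max xᵢ), k + n).
Sample maximum = 1.63; prior scale x_m = 2.14 → posterior scale = max = 2.14.
Posterior shape = 1.64 + 10 = 11.64.
The Pareto density is decreasing on [x_m, ∞), so the mode is x_m = 2.14.

2.14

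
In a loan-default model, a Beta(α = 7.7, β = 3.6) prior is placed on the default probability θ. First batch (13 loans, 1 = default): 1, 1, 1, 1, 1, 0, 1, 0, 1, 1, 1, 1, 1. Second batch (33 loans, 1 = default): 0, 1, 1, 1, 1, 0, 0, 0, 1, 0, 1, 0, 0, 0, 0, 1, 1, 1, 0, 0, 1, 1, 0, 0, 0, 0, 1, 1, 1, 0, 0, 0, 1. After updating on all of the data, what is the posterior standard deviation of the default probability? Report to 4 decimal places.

The Beta prior is conjugate to a Binomial/Bernoulli likelihood; the update adds successes to α and failures to β.
After batch 1: Beta(7.7+11, 3.6+2) = Beta(18.7, 5.6).
After batch 2: Beta(18.7+15, 5.6+18) = Beta(33.7, 23.6).
Var = αβ/((α+β)²(α+β+1)) = 33.7·23.6/(57.3²·58.3) = 0.00415493; SD = √0.00415493 = 0.0645.

0.0645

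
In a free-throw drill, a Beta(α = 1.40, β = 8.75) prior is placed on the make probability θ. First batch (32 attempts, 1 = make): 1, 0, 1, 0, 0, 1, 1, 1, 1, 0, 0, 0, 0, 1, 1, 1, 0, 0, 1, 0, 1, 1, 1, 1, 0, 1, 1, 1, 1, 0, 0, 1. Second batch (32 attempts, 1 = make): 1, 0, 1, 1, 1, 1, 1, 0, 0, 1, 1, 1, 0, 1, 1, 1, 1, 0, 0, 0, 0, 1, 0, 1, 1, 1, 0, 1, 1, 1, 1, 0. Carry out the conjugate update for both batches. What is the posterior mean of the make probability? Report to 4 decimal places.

The Beta prior is conjugate to a Binomial/Bernoulli likelihood; the update adds successes to α and failures to β.
After batch 1: Beta(1.40+19, 8.75+13) = Beta(20.40, 21.75).
After batch 2: Beta(20.40+21, 21.75+11) = Beta(41.40, 32.75).
Posterior mean = α/(α+β) = 41.40/74.15 = 0.5583.

0.5583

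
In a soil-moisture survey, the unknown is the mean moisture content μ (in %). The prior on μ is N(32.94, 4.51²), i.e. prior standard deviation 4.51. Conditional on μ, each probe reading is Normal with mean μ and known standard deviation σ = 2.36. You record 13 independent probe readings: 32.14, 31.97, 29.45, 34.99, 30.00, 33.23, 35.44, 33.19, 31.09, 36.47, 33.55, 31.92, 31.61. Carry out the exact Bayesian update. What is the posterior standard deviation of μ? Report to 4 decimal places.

0.6478

For Normal data with known variance σ², a Normal(μ₀, σ₀²) prior on μ is conjugate. Posterior precision = 1/σ₀² + n/σ²; posterior mean is the precision-weighted average of μ₀ and x̄.
σ₀² = 4.51² = 20.3401, σ² = 2.36² = 5.5696; σ² + n·σ₀² = 5.5696 + 13·20.3401 = 269.9909.
Posterior precision = 1/σ₀² + n/σ² = 1/20.3401 + 13/5.5696 = (σ² + n·σ₀²)/(σ₀²σ²) = 269.9909/(20.3401·5.5696); posterior variance σₙ² = σ₀²σ²/(σ² + n·σ₀²) = 20.3401·5.5696/269.9909 = 0.419593.
Posterior SD = √σₙ² = √(20.3401·5.5696/269.9909) = 0.6478.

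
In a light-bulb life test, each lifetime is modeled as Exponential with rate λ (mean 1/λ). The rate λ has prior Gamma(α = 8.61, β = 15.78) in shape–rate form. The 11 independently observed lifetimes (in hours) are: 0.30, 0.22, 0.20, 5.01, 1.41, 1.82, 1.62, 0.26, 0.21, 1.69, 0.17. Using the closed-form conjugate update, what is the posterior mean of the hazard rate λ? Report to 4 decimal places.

With a Gamma(shape α, rate β) prior on the exponential rate λ, the posterior after n observations with total T = Σxᵢ is Gamma(α+n, β+T).
Sum of observations T = 12.91 hours; n = 11.
Posterior: Gamma(8.61+11, 15.78+12.91) = Gamma(19.61, 28.69).
Posterior mean of λ = α/β = 19.61/28.69 = 0.6835.

0.6835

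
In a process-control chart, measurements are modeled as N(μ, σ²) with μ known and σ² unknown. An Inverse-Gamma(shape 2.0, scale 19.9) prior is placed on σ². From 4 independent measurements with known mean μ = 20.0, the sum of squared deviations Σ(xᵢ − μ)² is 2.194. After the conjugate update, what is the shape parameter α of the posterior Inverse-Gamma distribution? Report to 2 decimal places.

4.00

With known mean μ and an Inverse-Gamma(α, β) prior on σ², the Normal likelihood is conjugate: posterior is Inv-Gamma(α + n/2, β + Σ(xᵢ−μ)²/2).
Posterior: Inv-Gamma(2.0 + 4/2, 19.9 + 2.194/2) = Inv-Gamma(4.00, 20.9970).
Posterior α = 4.00.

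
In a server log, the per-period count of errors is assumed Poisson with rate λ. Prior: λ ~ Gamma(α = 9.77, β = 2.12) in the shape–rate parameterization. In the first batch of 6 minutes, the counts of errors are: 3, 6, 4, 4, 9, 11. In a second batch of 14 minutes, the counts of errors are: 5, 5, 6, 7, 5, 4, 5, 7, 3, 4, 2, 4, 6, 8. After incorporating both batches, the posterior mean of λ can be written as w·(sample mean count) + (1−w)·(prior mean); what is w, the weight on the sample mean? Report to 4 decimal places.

With a Gamma(shape α, rate β) prior, the Poisson likelihood is conjugate: the posterior is Gamma(α + ΣXᵢ, β + n).
Total number of minutes: n = 6 + 14 = 20.
Posterior mean = (α₀+S)/(β₀+n) = [n/(β₀+n)]·(S/n) + [β₀/(β₀+n)]·(α₀/β₀), so only n and β₀ enter the weight.
Weight on data w = n/(β₀+n) = 20/(2.12+20) = 20/22.12 = 0.9042.

0.9042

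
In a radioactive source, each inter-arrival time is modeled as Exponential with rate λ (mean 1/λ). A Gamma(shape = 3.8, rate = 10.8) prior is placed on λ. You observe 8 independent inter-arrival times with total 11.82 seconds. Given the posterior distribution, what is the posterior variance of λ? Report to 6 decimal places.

0.023062

With a Gamma(shape α, rate β) prior on the exponential rate λ, the posterior after n observations with total T = Σxᵢ is Gamma(α+n, β+T).
Posterior: Gamma(3.8+8, 10.8+11.82) = Gamma(11.8, 22.62).
Var = α/β² = 0.023062.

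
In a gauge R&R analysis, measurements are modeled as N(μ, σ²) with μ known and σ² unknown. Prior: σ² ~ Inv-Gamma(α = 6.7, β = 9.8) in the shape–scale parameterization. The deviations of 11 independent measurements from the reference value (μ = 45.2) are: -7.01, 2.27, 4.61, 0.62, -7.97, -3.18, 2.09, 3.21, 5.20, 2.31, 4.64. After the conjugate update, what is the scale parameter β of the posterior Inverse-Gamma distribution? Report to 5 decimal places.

With known mean μ and an Inverse-Gamma(α, β) prior on σ², the Normal likelihood is conjugate: posterior is Inv-Gamma(α + n/2, β + Σ(xᵢ−μ)²/2).
Σ(xᵢ−μ)² = (-7.01)² + (2.27)² + (4.61)² + (0.62)² + (-7.97)² + (-3.18)² + (2.09)² + (3.21)² + (5.20)² + (2.31)² + (4.64)² = 218.1407.
Posterior: Inv-Gamma(6.7 + 11/2, 9.8 + 218.1407/2) = Inv-Gamma(12.20, 118.87035).
Posterior β = 118.87035.

118.87035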